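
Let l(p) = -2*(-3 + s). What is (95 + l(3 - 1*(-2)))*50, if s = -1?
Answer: 5150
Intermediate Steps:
l(p) = 8 (l(p) = -2*(-3 - 1) = -2*(-4) = 8)
(95 + l(3 - 1*(-2)))*50 = (95 + 8)*50 = 103*50 = 5150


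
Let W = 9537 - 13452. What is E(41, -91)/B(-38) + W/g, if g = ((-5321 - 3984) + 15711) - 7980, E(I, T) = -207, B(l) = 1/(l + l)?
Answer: 24766083/1574 ≈ 15734.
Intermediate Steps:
B(l) = 1/(2*l)
g = -1574 (g = (-9305 + 15711) - 7980 = 6406 - 7980 = -1574)
W = -3915
E(41, -91)/B(-38) + W/g = -207/((1/2)/(-38)) - 3915/(-1574) = -207/((1/2)*(-1/38)) - 3915*(-1/1574) = -207/(-1/76) + 3915/1574 = -207*(-76) + 3915/1574 = 15732 + 3915/1574 = 24766083/1574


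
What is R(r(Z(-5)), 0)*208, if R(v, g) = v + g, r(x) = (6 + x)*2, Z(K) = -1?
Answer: 2080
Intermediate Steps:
r(x) = 12 + 2*x
R(v, g) = g + v
R(r(Z(-5)), 0)*208 = (0 + (12 + 2*(-1)))*208 = (0 + (12 - 2))*208 = (0 + 10)*208 = 10*208 = 2080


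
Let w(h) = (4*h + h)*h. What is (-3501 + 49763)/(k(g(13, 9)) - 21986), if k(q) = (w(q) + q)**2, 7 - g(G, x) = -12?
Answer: 23131/1652495 ≈ 0.013998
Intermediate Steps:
w(h) = 5*h**2 (w(h) = (5*h)*h = 5*h**2)
g(G, x) = 19 (g(G, x) = 7 - 1*(-12) = 7 + 12 = 19)
k(q) = (q + 5*q**2)**2 (k(q) = (5*q**2 + q)**2 = (q + 5*q**2)**2)
(-3501 + 49763)/(k(g(13, 9)) - 21986) = (-3501 + 49763)/(19**2*(1 + 5*19)**2 - 21986) = 46262/(361*(1 + 95)**2 - 21986) = 46262/(361*96**2 - 21986) = 46262/(361*9216 - 21986) = 46262/(3326976 - 21986) = 46262/3304990 = 46262*(1/3304990) = 23131/1652495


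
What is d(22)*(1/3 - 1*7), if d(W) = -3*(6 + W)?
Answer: 560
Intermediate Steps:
d(W) = -18 - 3*W
d(22)*(1/3 - 1*7) = (-18 - 3*22)*(1/3 - 1*7) = (-18 - 66)*(⅓ - 7) = -84*(-20/3) = 560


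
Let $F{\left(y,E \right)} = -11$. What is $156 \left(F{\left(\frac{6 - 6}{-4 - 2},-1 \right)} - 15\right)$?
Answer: $-4056$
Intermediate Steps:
$156 \left(F{\left(\frac{6 - 6}{-4 - 2},-1 \right)} - 15\right) = 156 \left(-11 - 15\right) = 156 \left(-26\right) = -4056$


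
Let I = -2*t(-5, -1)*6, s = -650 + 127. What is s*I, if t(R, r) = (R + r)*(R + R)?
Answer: 376560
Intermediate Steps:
t(R, r) = 2*R*(R + r) (t(R, r) = (R + r)*(2*R) = 2*R*(R + r))
s = -523
I = -720 (I = -4*(-5)*(-5 - 1)*6 = -4*(-5)*(-6)*6 = -2*60*6 = -120*6 = -720)
s*I = -523*(-720) = 376560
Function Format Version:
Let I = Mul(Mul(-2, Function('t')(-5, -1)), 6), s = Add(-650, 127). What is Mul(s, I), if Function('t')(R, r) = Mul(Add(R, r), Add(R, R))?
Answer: 376560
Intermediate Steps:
Function('t')(R, r) = Mul(2, R, Add(R, r)) (Function('t')(R, r) = Mul(Add(R, r), Mul(2, R)) = Mul(2, R, Add(R, r)))
s = -523
I = -720 (I = Mul(Mul(-2, Mul(2, -5, Add(-5, -1))), 6) = Mul(Mul(-2, Mul(2, -5, -6)), 6) = Mul(Mul(-2, 60), 6) = Mul(-120, 6) = -720)
Mul(s, I) = Mul(-523, -720) = 376560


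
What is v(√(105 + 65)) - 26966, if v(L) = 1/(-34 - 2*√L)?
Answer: -264428885/9806 - √170/9806 + 170^(¾)/166702 + 17*170^(¼)/9806 ≈ -26966.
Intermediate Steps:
v(√(105 + 65)) - 26966 = -1/(34 + 2*√(√(105 + 65))) - 26966 = -1/(34 + 2*√(√170)) - 26966 = -1/(34 + 2*170^(¼)) - 26966 = -26966 - 1/(34 + 2*170^(¼))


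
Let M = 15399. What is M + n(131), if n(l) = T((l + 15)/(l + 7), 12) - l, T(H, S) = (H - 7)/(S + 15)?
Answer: 28443874/1863 ≈ 15268.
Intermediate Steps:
T(H, S) = (-7 + H)/(15 + S)
n(l) = -7/27 - l + (15 + l)/(27*(7 + l)) (n(l) = (-7 + (l + 15)/(l + 7))/(15 + 12) - l = (-7 + (15 + l)/(7 + l))/27 - l = (-7/27 + (15 + l)/(27*(7 + l))) - l = -7/27 - l + (15 + l)/(27*(7 + l)))
M + n(131) = 15399 + (-34 - 195*131 - 27*131²)/(27*(7 + 131)) = 15399 + (1/27)*(-34 - 25545 - 27*17161)/138 = 15399 + (1/27)*(1/138)*(-34 - 25545 - 463347) = 15399 + (1/27)*(1/138)*(-488926) = 15399 - 244463/1863 = 28443874/1863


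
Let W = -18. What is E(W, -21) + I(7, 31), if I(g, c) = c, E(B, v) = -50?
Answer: -19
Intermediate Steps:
E(W, -21) + I(7, 31) = -50 + 31 = -19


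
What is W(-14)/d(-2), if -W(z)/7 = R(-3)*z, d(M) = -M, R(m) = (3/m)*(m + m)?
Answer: 294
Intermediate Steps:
R(m) = 6 (R(m) = (3/m)*(2*m) = 6)
W(z) = -42*z
W(-14)/d(-2) = (-42*(-14))/((-1*(-2))) = 588/2 = 588*(1/2) = 294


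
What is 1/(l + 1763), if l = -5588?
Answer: -1/3825 ≈ -0.00026144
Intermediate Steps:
1/(l + 1763) = 1/(-5588 + 1763) = 1/(-3825) = -1/3825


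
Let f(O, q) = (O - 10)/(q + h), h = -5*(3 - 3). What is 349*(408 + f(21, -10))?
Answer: 1420081/10 ≈ 1.4201e+5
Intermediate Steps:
h = 0 (h = -5*0 = 0)
f(O, q) = (-10 + O)/q (f(O, q) = (O - 10)/(q + 0) = (-10 + O)/q)
349*(408 + f(21, -10)) = 349*(408 + (-10 + 21)/(-10)) = 349*(408 - ⅒*11) = 349*(408 - 11/10) = 349*(4069/10) = 1420081/10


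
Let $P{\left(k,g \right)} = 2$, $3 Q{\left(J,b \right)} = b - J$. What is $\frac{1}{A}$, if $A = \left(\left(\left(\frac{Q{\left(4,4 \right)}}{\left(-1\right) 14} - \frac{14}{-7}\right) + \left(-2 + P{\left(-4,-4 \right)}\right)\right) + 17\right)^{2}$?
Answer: $\frac{1}{361} \approx 0.0027701$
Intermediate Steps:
$Q{\left(J,b \right)} = - \frac{J}{3} + \frac{b}{3}$ ($Q{\left(J,b \right)} = \frac{b - J}{3} = - \frac{J}{3} + \frac{b}{3}$)
$A = 361$ ($A = \left(\left(\left(\frac{\left(- \frac{1}{3}\right) 4 + \frac{1}{3} \cdot 4}{\left(-1\right) 14} - \frac{14}{-7}\right) + \left(-2 + 2\right)\right) + 17\right)^{2} = \left(\left(\left(\frac{- \frac{4}{3} + \frac{4}{3}}{-14} - -2\right) + 0\right) + 17\right)^{2} = \left(\left(\left(0 \left(- \frac{1}{14}\right) + 2\right) + 0\right) + 17\right)^{2} = \left(\left(\left(0 + 2\right) + 0\right) + 17\right)^{2} = \left(\left(2 + 0\right) + 17\right)^{2} = \left(2 + 17\right)^{2} = 19^{2} = 361$)
$\frac{1}{A} = \frac{1}{361}$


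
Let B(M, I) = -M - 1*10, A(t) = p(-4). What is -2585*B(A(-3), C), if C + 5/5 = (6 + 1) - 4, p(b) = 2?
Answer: 31020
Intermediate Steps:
A(t) = 2
C = 2 (C = -1 + ((6 + 1) - 4) = -1 + (7 - 4) = -1 + 3 = 2)
B(M, I) = -10 - M (B(M, I) = -M - 10 = -10 - M)
-2585*B(A(-3), C) = -2585*(-10 - 1*2) = -2585*(-10 - 2) = -2585*(-12) = 31020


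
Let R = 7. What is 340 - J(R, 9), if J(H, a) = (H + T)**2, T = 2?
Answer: 259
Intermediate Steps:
J(H, a) = (2 + H)**2 (J(H, a) = (H + 2)**2 = (2 + H)**2)
340 - J(R, 9) = 340 - (2 + 7)**2 = 340 - 1*9**2 = 340 - 1*81 = 340 - 81 = 259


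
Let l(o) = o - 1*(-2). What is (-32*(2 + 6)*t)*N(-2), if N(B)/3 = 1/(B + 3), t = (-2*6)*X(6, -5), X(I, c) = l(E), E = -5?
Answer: -27648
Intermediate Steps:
l(o) = 2 + o (l(o) = o + 2 = 2 + o)
X(I, c) = -3 (X(I, c) = 2 - 5 = -3)
t = 36 (t = -2*6*(-3) = -12*(-3) = 36)
N(B) = 3/(3 + B) (N(B) = 3/(B + 3) = 3/(3 + B))
(-32*(2 + 6)*t)*N(-2) = (-32*(2 + 6)*36)*(3/(3 - 2)) = (-256*36)*(3/1) = (-32*288)*(3*1) = -9216*3 = -27648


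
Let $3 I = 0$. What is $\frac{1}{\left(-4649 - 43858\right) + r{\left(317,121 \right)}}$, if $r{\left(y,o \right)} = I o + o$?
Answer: $- \frac{1}{48386} \approx -2.0667 \cdot 10^{-5}$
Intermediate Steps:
$I = 0$ ($I = \frac{1}{3} \cdot 0 = 0$)
$r{\left(y,o \right)} = o$ ($r{\left(y,o \right)} = 0 o + o = 0 + o = o$)
$\frac{1}{\left(-4649 - 43858\right) + r{\left(317,121 \right)}} = \frac{1}{\left(-4649 - 43858\right) + 121} = \frac{1}{-48507 + 121} = \frac{1}{-48386} = - \frac{1}{48386}$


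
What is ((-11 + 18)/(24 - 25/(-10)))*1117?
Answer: 15638/53 ≈ 295.06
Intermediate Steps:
((-11 + 18)/(24 - 25/(-10)))*1117 = (7/(24 - 25*(-⅒)))*1117 = (7/(24 + 5/2))*1117 = (7/(53/2))*1117 = (7*(2/53))*1117 = (14/53)*1117 = 15638/53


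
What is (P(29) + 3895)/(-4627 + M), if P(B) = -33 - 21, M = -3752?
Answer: -3841/8379 ≈ -0.45841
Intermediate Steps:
P(B) = -54
(P(29) + 3895)/(-4627 + M) = (-54 + 3895)/(-4627 - 3752) = 3841/(-8379) = 3841*(-1/8379) = -3841/8379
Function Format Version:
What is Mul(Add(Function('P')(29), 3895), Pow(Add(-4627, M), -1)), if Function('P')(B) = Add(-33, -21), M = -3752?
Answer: Rational(-3841, 8379) ≈ -0.45841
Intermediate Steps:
Function('P')(B) = -54
Mul(Add(Function('P')(29), 3895), Pow(Add(-4627, M), -1)) = Mul(Add(-54, 3895), Pow(Add(-4627, -3752), -1)) = Mul(3841, Pow(-8379, -1)) = Mul(3841, Rational(-1, 8379)) = Rational(-3841, 8379)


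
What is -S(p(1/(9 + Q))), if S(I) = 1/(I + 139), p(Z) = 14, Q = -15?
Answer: -1/153 ≈ -0.0065359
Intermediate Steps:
S(I) = 1/(139 + I)
-S(p(1/(9 + Q))) = -1/(139 + 14) = -1/153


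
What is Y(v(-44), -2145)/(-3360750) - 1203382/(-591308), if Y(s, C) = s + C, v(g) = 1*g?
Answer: 505695053714/248404795125 ≈ 2.0358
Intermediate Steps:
v(g) = g
Y(s, C) = C + s
Y(v(-44), -2145)/(-3360750) - 1203382/(-591308) = (-2145 - 44)/(-3360750) - 1203382/(-591308) = -2189*(-1/3360750) - 1203382*(-1/591308) = 2189/3360750 + 601691/295654 = 505695053714/248404795125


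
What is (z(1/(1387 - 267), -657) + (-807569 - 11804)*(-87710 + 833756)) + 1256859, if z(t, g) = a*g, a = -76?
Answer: -611288642367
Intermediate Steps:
z(t, g) = -76*g
(z(1/(1387 - 267), -657) + (-807569 - 11804)*(-87710 + 833756)) + 1256859 = (-76*(-657) + (-807569 - 11804)*(-87710 + 833756)) + 1256859 = (49932 - 819373*746046) + 1256859 = (49932 - 611289949158) + 1256859 = -611289899226 + 1256859 = -611288642367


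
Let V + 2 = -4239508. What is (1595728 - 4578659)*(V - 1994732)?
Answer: 18596313723302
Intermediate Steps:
V = -4239510 (V = -2 - 4239508 = -4239510)
(1595728 - 4578659)*(V - 1994732) = (1595728 - 4578659)*(-4239510 - 1994732) = -2982931*(-6234242) = 18596313723302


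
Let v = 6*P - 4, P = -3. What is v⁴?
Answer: 234256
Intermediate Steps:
v = -22 (v = 6*(-3) - 4 = -18 - 4 = -22)
v⁴ = (-22)⁴ = 234256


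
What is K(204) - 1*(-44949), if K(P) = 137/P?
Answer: 9169733/204 ≈ 44950.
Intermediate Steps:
K(204) - 1*(-44949) = 137/204 - 1*(-44949) = 137*(1/204) + 44949 = 137/204 + 44949 = 9169733/204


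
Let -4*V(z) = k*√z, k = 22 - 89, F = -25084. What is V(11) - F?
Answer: 25084 + 67*√11/4 ≈ 25140.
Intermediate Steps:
k = -67
V(z) = 67*√z/4 (V(z) = -(-67)*√z/4 = 67*√z/4)
V(11) - F = 67*√11/4 - 1*(-25084) = 67*√11/4 + 25084 = 25084 + 67*√11/4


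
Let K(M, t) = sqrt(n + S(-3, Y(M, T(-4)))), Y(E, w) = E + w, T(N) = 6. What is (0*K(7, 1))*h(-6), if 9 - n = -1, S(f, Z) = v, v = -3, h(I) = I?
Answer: 0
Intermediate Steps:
S(f, Z) = -3
n = 10 (n = 9 - 1*(-1) = 9 + 1 = 10)
K(M, t) = sqrt(7) (K(M, t) = sqrt(10 - 3) = sqrt(7))
(0*K(7, 1))*h(-6) = (0*sqrt(7))*(-6) = 0*(-6) = 0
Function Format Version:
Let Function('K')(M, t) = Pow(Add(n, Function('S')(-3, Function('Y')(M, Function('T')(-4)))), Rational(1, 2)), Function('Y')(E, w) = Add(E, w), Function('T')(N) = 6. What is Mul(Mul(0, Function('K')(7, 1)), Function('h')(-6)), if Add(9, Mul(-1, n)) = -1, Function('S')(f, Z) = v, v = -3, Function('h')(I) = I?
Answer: 0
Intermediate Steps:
Function('S')(f, Z) = -3
n = 10 (n = Add(9, Mul(-1, -1)) = Add(9, 1) = 10)
Function('K')(M, t) = Pow(7, Rational(1, 2)) (Function('K')(M, t) = Pow(Add(10, -3), Rational(1, 2)) = Pow(7, Rational(1, 2)))
Mul(Mul(0, Function('K')(7, 1)), Function('h')(-6)) = Mul(Mul(0, Pow(7, Rational(1, 2))), -6) = Mul(0, -6) = 0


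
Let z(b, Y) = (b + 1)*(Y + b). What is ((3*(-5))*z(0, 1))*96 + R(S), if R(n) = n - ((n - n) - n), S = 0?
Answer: -1440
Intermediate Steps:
z(b, Y) = (1 + b)*(Y + b)
R(n) = 2*n (R(n) = n - (0 - n) = n - (-1)*n = n + n = 2*n)
((3*(-5))*z(0, 1))*96 + R(S) = ((3*(-5))*(1 + 0 + 0² + 1*0))*96 + 2*0 = -15*(1 + 0 + 0 + 0)*96 + 0 = -15*1*96 + 0 = -15*96 + 0 = -1440 + 0 = -1440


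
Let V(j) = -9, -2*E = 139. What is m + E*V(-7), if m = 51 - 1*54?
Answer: 1245/2 ≈ 622.50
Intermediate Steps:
E = -139/2 (E = -1/2*139 = -139/2 ≈ -69.500)
m = -3 (m = 51 - 54 = -3)
m + E*V(-7) = -3 - 139/2*(-9) = -3 + 1251/2 = 1245/2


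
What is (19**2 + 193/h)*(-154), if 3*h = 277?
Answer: -15488704/277 ≈ -55916.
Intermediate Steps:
h = 277/3 (h = (1/3)*277 = 277/3 ≈ 92.333)
(19**2 + 193/h)*(-154) = (19**2 + 193/(277/3))*(-154) = (361 + 193*(3/277))*(-154) = (361 + 579/277)*(-154) = (100576/277)*(-154) = -15488704/277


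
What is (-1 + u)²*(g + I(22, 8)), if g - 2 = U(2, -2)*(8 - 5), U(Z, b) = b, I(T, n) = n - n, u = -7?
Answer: -256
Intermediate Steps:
I(T, n) = 0
g = -4 (g = 2 - 2*(8 - 5) = 2 - 2*3 = 2 - 6 = -4)
(-1 + u)²*(g + I(22, 8)) = (-1 - 7)²*(-4 + 0) = (-8)²*(-4) = 64*(-4) = -256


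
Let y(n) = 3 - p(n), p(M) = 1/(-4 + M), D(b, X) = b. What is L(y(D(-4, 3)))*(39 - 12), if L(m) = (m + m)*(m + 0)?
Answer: 16875/32 ≈ 527.34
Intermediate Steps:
y(n) = 3 - 1/(-4 + n)
L(m) = 2*m² (L(m) = (2*m)*m = 2*m²)
L(y(D(-4, 3)))*(39 - 12) = (2*((-13 + 3*(-4))/(-4 - 4))²)*(39 - 12) = (2*((-13 - 12)/(-8))²)*27 = (2*(-⅛*(-25))²)*27 = (2*(25/8)²)*27 = (2*(625/64))*27 = (625/32)*27 = 16875/32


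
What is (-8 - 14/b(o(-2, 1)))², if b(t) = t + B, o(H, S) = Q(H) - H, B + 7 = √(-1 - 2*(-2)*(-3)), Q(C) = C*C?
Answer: 2*(-199*I - 24*√13)/(√13 - 6*I) ≈ 36.0 - 50.478*I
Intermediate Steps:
Q(C) = C²
B = -7 + I*√13 (B = -7 + √(-1 - 2*(-2)*(-3)) = -7 + √(-1 + 4*(-3)) = -7 + √(-1 - 12) = -7 + √(-13) = -7 + I*√13 ≈ -7.0 + 3.6056*I)
o(H, S) = H² - H
b(t) = -7 + t + I*√13 (b(t) = t + (-7 + I*√13) = -7 + t + I*√13)
(-8 - 14/b(o(-2, 1)))² = (-8 - 14/(-7 - 2*(-1 - 2) + I*√13))² = (-8 - 14/(-7 - 2*(-3) + I*√13))² = (-8 - 14/(-7 + 6 + I*√13))² = (-8 - 14/(-1 + I*√13))²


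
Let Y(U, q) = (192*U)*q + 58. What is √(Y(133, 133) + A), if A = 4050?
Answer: 2*√850099 ≈ 1844.0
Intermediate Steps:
Y(U, q) = 58 + 192*U*q (Y(U, q) = 192*U*q + 58 = 58 + 192*U*q)
√(Y(133, 133) + A) = √((58 + 192*133*133) + 4050) = √((58 + 3396288) + 4050) = √(3396346 + 4050) = √3400396 = 2*√850099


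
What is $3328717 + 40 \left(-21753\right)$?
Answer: $2458597$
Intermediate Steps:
$3328717 + 40 \left(-21753\right) = 3328717 - 870120 = 2458597$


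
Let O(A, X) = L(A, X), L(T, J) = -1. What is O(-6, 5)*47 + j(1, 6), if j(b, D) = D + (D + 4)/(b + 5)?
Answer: -118/3 ≈ -39.333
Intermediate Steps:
O(A, X) = -1
j(b, D) = D + (4 + D)/(5 + b)
O(-6, 5)*47 + j(1, 6) = -1*47 + (4 + 6*6 + 6*1)/(5 + 1) = -47 + (4 + 36 + 6)/6 = -47 + (1/6)*46 = -47 + 23/3 = -118/3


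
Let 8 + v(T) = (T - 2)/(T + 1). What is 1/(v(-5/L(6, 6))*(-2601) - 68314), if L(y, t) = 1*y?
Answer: -1/3289 ≈ -0.00030404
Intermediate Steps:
L(y, t) = y
v(T) = -8 + (-2 + T)/(1 + T) (v(T) = -8 + (T - 2)/(T + 1) = -8 + (-2 + T)/(1 + T))
1/(v(-5/L(6, 6))*(-2601) - 68314) = 1/(((-10 - (-35)/6)/(1 - 5/6))*(-2601) - 68314) = 1/(((-10 - (-35)/6)/(1 - 5*⅙))*(-2601) - 68314) = 1/(((-10 - 7*(-⅚))/(1 - ⅚))*(-2601) - 68314) = 1/(((-10 + 35/6)/(⅙))*(-2601) - 68314) = 1/((6*(-25/6))*(-2601) - 68314) = 1/(-25*(-2601) - 68314) = 1/(65025 - 68314) = 1/(-3289) = -1/3289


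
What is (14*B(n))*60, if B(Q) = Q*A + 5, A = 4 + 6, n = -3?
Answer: -21000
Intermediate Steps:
A = 10
B(Q) = 5 + 10*Q (B(Q) = Q*10 + 5 = 10*Q + 5 = 5 + 10*Q)
(14*B(n))*60 = (14*(5 + 10*(-3)))*60 = (14*(5 - 30))*60 = (14*(-25))*60 = -350*60 = -21000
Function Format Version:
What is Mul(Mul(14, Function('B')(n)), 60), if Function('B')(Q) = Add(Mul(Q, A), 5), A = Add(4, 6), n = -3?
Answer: -21000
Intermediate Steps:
A = 10
Function('B')(Q) = Add(5, Mul(10, Q)) (Function('B')(Q) = Add(Mul(Q, 10), 5) = Add(Mul(10, Q), 5) = Add(5, Mul(10, Q)))
Mul(Mul(14, Function('B')(n)), 60) = Mul(Mul(14, Add(5, Mul(10, -3))), 60) = Mul(Mul(14, Add(5, -30)), 60) = Mul(Mul(14, -25), 60) = Mul(-350, 60) = -21000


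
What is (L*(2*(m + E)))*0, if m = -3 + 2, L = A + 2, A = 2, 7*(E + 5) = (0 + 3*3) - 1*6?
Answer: 0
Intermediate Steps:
E = -32/7 (E = -5 + ((0 + 3*3) - 1*6)/7 = -5 + ((0 + 9) - 6)/7 = -5 + (9 - 6)/7 = -5 + (⅐)*3 = -5 + 3/7 = -32/7 ≈ -4.5714)
L = 4 (L = 2 + 2 = 4)
m = -1
(L*(2*(m + E)))*0 = (4*(2*(-1 - 32/7)))*0 = (4*(2*(-39/7)))*0 = (4*(-78/7))*0 = -312/7*0 = 0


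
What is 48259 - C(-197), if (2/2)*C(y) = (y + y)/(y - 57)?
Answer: 6128696/127 ≈ 48257.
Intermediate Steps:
C(y) = 2*y/(-57 + y) (C(y) = (y + y)/(y - 57) = (2*y)/(-57 + y) = 2*y/(-57 + y))
48259 - C(-197) = 48259 - 2*(-197)/(-57 - 197) = 48259 - 2*(-197)/(-254) = 48259 - 2*(-197)*(-1)/254 = 48259 - 1*197/127 = 48259 - 197/127 = 6128696/127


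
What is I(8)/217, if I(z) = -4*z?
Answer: -32/217 ≈ -0.14747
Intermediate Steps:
I(8)/217 = -4*8/217 = -32*1/217 = -32/217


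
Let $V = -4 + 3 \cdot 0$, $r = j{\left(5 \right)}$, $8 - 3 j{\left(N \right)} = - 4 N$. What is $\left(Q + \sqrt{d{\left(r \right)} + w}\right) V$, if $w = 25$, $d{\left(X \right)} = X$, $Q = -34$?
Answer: $136 - \frac{4 \sqrt{309}}{3} \approx 112.56$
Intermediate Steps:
$j{\left(N \right)} = \frac{8}{3} + \frac{4 N}{3}$ ($j{\left(N \right)} = \frac{8}{3} - \frac{\left(-4\right) N}{3} = \frac{8}{3} + \frac{4 N}{3}$)
$r = \frac{28}{3}$ ($r = \frac{8}{3} + \frac{4}{3} \cdot 5 = \frac{8}{3} + \frac{20}{3} = \frac{28}{3} \approx 9.3333$)
$V = -4$ ($V = -4 + 0 = -4$)
$\left(Q + \sqrt{d{\left(r \right)} + w}\right) V = \left(-34 + \sqrt{\frac{28}{3} + 25}\right) \left(-4\right) = \left(-34 + \sqrt{\frac{103}{3}}\right) \left(-4\right) = \left(-34 + \frac{\sqrt{309}}{3}\right) \left(-4\right) = 136 - \frac{4 \sqrt{309}}{3}$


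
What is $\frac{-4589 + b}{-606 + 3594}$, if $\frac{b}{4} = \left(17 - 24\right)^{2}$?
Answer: $- \frac{4393}{2988} \approx -1.4702$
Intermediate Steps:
$b = 196$ ($b = 4 \left(17 - 24\right)^{2} = 4 \left(-7\right)^{2} = 4 \cdot 49 = 196$)
$\frac{-4589 + b}{-606 + 3594} = \frac{-4589 + 196}{-606 + 3594} = - \frac{4393}{2988}$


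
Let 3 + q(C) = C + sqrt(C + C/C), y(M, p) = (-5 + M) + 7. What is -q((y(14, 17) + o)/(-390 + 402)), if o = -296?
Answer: 79/3 - I*sqrt(201)/3 ≈ 26.333 - 4.7258*I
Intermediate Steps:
y(M, p) = 2 + M
q(C) = -3 + C + sqrt(1 + C) (q(C) = -3 + (C + sqrt(C + C/C)) = -3 + (C + sqrt(C + 1)) = -3 + (C + sqrt(1 + C)) = -3 + C + sqrt(1 + C))
-q((y(14, 17) + o)/(-390 + 402)) = -(-3 + ((2 + 14) - 296)/(-390 + 402) + sqrt(1 + ((2 + 14) - 296)/(-390 + 402))) = -(-3 + (16 - 296)/12 + sqrt(1 + (16 - 296)/12)) = -(-3 - 280*1/12 + sqrt(1 - 280*1/12)) = -(-3 - 70/3 + sqrt(1 - 70/3)) = -(-3 - 70/3 + sqrt(-67/3)) = -(-3 - 70/3 + I*sqrt(201)/3) = -(-79/3 + I*sqrt(201)/3) = 79/3 - I*sqrt(201)/3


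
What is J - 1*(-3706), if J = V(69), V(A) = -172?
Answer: 3534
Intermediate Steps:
J = -172
J - 1*(-3706) = -172 - 1*(-3706) = -172 + 3706 = 3534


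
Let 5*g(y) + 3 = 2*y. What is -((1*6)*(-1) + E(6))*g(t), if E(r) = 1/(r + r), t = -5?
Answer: -923/60 ≈ -15.383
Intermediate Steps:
E(r) = 1/(2*r)
g(y) = -⅗ + 2*y/5 (g(y) = -⅗ + (2*y)/5 = -⅗ + 2*y/5)
-((1*6)*(-1) + E(6))*g(t) = -((1*6)*(-1) + (½)/6)*(-⅗ + (⅖)*(-5)) = -(6*(-1) + (½)*(⅙))*(-⅗ - 2) = -(-6 + 1/12)*(-13)/5 = -(-71)*(-13)/(12*5) = -1*923/60 = -923/60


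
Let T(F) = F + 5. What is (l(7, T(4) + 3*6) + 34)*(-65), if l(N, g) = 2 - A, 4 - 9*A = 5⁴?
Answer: -6825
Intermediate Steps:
T(F) = 5 + F
A = -69 (A = 4/9 - ⅑*5⁴ = 4/9 - ⅑*625 = 4/9 - 625/9 = -69)
l(N, g) = 71 (l(N, g) = 2 - 1*(-69) = 2 + 69 = 71)
(l(7, T(4) + 3*6) + 34)*(-65) = (71 + 34)*(-65) = 105*(-65) = -6825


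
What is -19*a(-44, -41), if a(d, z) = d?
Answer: 836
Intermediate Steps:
-19*a(-44, -41) = -19*(-44) = 836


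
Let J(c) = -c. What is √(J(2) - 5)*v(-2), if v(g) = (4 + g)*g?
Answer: -4*I*√7 ≈ -10.583*I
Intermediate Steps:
v(g) = g*(4 + g)
√(J(2) - 5)*v(-2) = √(-1*2 - 5)*(-2*(4 - 2)) = √(-2 - 5)*(-2*2) = √(-7)*(-4) = (I*√7)*(-4) = -4*I*√7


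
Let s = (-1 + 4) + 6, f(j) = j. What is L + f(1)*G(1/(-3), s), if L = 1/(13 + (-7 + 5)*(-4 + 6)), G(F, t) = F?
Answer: -2/9 ≈ -0.22222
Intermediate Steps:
s = 9 (s = 3 + 6 = 9)
L = ⅑ (L = 1/(13 - 2*2) = 1/(13 - 4) = 1/9 = ⅑ ≈ 0.11111)
L + f(1)*G(1/(-3), s) = ⅑ + 1/(-3) = ⅑ + 1*(-⅓) = ⅑ - ⅓ = -2/9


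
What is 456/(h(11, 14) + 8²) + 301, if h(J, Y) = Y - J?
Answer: 20623/67 ≈ 307.81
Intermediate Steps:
456/(h(11, 14) + 8²) + 301 = 456/((14 - 1*11) + 8²) + 301 = 456/((14 - 11) + 64) + 301 = 456/(3 + 64) + 301 = 456/67 + 301 = 20623/67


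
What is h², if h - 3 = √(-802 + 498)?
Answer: -295 + 24*I*√19 ≈ -295.0 + 104.61*I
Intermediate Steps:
h = 3 + 4*I*√19 (h = 3 + √(-802 + 498) = 3 + √(-304) = 3 + 4*I*√19 ≈ 3.0 + 17.436*I)
h² = (3 + 4*I*√19)²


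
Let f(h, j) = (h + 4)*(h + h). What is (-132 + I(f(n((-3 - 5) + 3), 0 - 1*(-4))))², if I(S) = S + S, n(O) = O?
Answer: 12544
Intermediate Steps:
f(h, j) = 2*h*(4 + h) (f(h, j) = (4 + h)*(2*h) = 2*h*(4 + h))
I(S) = 2*S
(-132 + I(f(n((-3 - 5) + 3), 0 - 1*(-4))))² = (-132 + 2*(2*((-3 - 5) + 3)*(4 + ((-3 - 5) + 3))))² = (-132 + 2*(2*(-8 + 3)*(4 + (-8 + 3))))² = (-132 + 2*(2*(-5)*(4 - 5)))² = (-132 + 2*(2*(-5)*(-1)))² = (-132 + 2*10)² = (-132 + 20)² = (-112)² = 12544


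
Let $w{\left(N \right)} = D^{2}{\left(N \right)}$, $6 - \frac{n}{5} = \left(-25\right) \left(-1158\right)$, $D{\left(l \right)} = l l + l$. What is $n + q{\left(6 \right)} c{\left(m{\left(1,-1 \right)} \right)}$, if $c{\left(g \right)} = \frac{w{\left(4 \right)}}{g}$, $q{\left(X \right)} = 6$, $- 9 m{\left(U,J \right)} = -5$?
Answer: $-140400$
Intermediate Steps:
$D{\left(l \right)} = l + l^{2}$ ($D{\left(l \right)} = l^{2} + l = l + l^{2}$)
$m{\left(U,J \right)} = \frac{5}{9}$ ($m{\left(U,J \right)} = \left(- \frac{1}{9}\right) \left(-5\right) = \frac{5}{9}$)
$n = -144720$ ($n = 30 - 5 \left(\left(-25\right) \left(-1158\right)\right) = 30 - 144750 = -144720$)
$w{\left(N \right)} = N^{2} \left(1 + N\right)^{2}$ ($w{\left(N \right)} = \left(N \left(1 + N\right)\right)^{2} = N^{2} \left(1 + N\right)^{2}$)
$c{\left(g \right)} = \frac{400}{g}$ ($c{\left(g \right)} = \frac{4^{2} \left(1 + 4\right)^{2}}{g} = \frac{16 \cdot 5^{2}}{g} = \frac{16 \cdot 25}{g} = \frac{400}{g}$)
$n + q{\left(6 \right)} c{\left(m{\left(1,-1 \right)} \right)} = -144720 + 6 \frac{400}{\frac{5}{9}} = -144720 + 6 \cdot 400 \cdot \frac{9}{5} = -144720 + 6 \cdot 720 = -144720 + 4320 = -140400$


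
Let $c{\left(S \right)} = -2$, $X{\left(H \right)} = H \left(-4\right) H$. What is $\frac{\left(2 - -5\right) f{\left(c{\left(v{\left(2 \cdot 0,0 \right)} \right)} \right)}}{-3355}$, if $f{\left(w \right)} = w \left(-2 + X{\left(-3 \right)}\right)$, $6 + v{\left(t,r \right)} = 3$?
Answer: $- \frac{532}{3355} \approx -0.15857$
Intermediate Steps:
$v{\left(t,r \right)} = -3$ ($v{\left(t,r \right)} = -6 + 3 = -3$)
$X{\left(H \right)} = - 4 H^{2}$ ($X{\left(H \right)} = - 4 H H = - 4 H^{2}$)
$f{\left(w \right)} = - 38 w$ ($f{\left(w \right)} = w \left(-2 - 4 \left(-3\right)^{2}\right) = w \left(-2 - 36\right) = w \left(-38\right) = - 38 w$)
$\frac{\left(2 - -5\right) f{\left(c{\left(v{\left(2 \cdot 0,0 \right)} \right)} \right)}}{-3355} = \frac{\left(2 - -5\right) \left(\left(-38\right) \left(-2\right)\right)}{-3355} = \left(2 + 5\right) 76 \left(- \frac{1}{3355}\right) = 7 \cdot 76 \left(- \frac{1}{3355}\right) = 532 \left(- \frac{1}{3355}\right) = - \frac{532}{3355}$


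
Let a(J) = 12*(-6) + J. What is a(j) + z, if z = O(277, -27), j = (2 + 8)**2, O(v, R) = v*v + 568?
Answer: 77325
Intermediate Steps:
O(v, R) = 568 + v**2 (O(v, R) = v**2 + 568 = 568 + v**2)
j = 100 (j = 10**2 = 100)
z = 77297 (z = 568 + 277**2 = 568 + 76729 = 77297)
a(J) = -72 + J
a(j) + z = (-72 + 100) + 77297 = 28 + 77297 = 77325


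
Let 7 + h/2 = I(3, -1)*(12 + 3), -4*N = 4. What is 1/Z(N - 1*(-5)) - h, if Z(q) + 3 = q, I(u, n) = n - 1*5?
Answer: 195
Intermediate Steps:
N = -1 (N = -¼*4 = -1)
I(u, n) = -5 + n (I(u, n) = n - 5 = -5 + n)
Z(q) = -3 + q
h = -194 (h = -14 + 2*((-5 - 1)*(12 + 3)) = -14 + 2*(-6*15) = -14 + 2*(-90) = -14 - 180 = -194)
1/Z(N - 1*(-5)) - h = 1/(-3 + (-1 - 1*(-5))) - 1*(-194) = 1/(-3 + (-1 + 5)) + 194 = 1/(-3 + 4) + 194 = 1/1 + 194 = 1 + 194 = 195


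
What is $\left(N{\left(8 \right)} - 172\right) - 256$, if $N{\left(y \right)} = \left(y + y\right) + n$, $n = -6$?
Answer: $-418$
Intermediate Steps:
$N{\left(y \right)} = -6 + 2 y$ ($N{\left(y \right)} = \left(y + y\right) - 6 = 2 y - 6 = -6 + 2 y$)
$\left(N{\left(8 \right)} - 172\right) - 256 = \left(\left(-6 + 2 \cdot 8\right) - 172\right) - 256 = \left(\left(-6 + 16\right) - 172\right) - 256 = \left(10 - 172\right) - 256 = -162 - 256 = -418$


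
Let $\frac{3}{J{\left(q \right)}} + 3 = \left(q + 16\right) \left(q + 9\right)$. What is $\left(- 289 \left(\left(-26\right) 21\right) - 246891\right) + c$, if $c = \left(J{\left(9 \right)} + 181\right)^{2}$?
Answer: $- \frac{1250661597}{22201} \approx -56334.0$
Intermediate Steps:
$J{\left(q \right)} = \frac{3}{-3 + \left(9 + q\right) \left(16 + q\right)}$ ($J{\left(q \right)} = \frac{3}{-3 + \left(q + 16\right) \left(q + 9\right)} = \frac{3}{-3 + \left(16 + q\right) \left(9 + q\right)} = \frac{3}{-3 + \left(9 + q\right) \left(16 + q\right)}$)
$c = \frac{727380900}{22201}$ ($c = \left(\frac{3}{141 + 9^{2} + 25 \cdot 9} + 181\right)^{2} = \left(\frac{3}{141 + 81 + 225} + 181\right)^{2} = \left(\frac{3}{447} + 181\right)^{2} = \left(3 \cdot \frac{1}{447} + 181\right)^{2} = \left(\frac{1}{149} + 181\right)^{2} = \left(\frac{26970}{149}\right)^{2} = \frac{727380900}{22201} \approx 32763.0$)
$\left(- 289 \left(\left(-26\right) 21\right) - 246891\right) + c = \left(- 289 \left(\left(-26\right) 21\right) - 246891\right) + \frac{727380900}{22201} = \left(\left(-289\right) \left(-546\right) - 246891\right) + \frac{727380900}{22201} = \left(157794 - 246891\right) + \frac{727380900}{22201} = -89097 + \frac{727380900}{22201} = - \frac{1250661597}{22201}$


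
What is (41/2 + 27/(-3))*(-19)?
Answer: -437/2 ≈ -218.50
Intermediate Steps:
(41/2 + 27/(-3))*(-19) = (41*(½) + 27*(-⅓))*(-19) = (41/2 - 9)*(-19) = (23/2)*(-19) = -437/2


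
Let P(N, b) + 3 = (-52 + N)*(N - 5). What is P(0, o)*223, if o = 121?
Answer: 57311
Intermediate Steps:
P(N, b) = -3 + (-52 + N)*(-5 + N) (P(N, b) = -3 + (-52 + N)*(N - 5) = -3 + (-52 + N)*(-5 + N))
P(0, o)*223 = (257 + 0² - 57*0)*223 = (257 + 0 + 0)*223 = 257*223 = 57311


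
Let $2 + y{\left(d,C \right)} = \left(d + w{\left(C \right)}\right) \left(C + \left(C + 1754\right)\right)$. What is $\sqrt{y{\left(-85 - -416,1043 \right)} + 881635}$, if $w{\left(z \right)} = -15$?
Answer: $\sqrt{2095073} \approx 1447.4$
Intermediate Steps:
$y{\left(d,C \right)} = -2 + \left(-15 + d\right) \left(1754 + 2 C\right)$ ($y{\left(d,C \right)} = -2 + \left(d - 15\right) \left(C + \left(C + 1754\right)\right) = -2 + \left(-15 + d\right) \left(C + \left(1754 + C\right)\right) = -2 + \left(-15 + d\right) \left(1754 + 2 C\right)$)
$\sqrt{y{\left(-85 - -416,1043 \right)} + 881635} = \sqrt{\left(-26312 - 31290 + 1754 \left(-85 - -416\right) + 2 \cdot 1043 \left(-85 - -416\right)\right) + 881635} = \sqrt{\left(-26312 - 31290 + 1754 \left(-85 + 416\right) + 2 \cdot 1043 \left(-85 + 416\right)\right) + 881635} = \sqrt{\left(-26312 - 31290 + 1754 \cdot 331 + 2 \cdot 1043 \cdot 331\right) + 881635} = \sqrt{\left(-26312 - 31290 + 580574 + 690466\right) + 881635} = \sqrt{1213438 + 881635} = \sqrt{2095073}$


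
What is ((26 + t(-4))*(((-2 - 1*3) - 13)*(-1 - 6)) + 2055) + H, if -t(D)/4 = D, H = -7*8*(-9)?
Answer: 7851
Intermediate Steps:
H = 504 (H = -56*(-9) = 504)
t(D) = -4*D
((26 + t(-4))*(((-2 - 1*3) - 13)*(-1 - 6)) + 2055) + H = ((26 - 4*(-4))*(((-2 - 1*3) - 13)*(-1 - 6)) + 2055) + 504 = ((26 + 16)*(((-2 - 3) - 13)*(-7)) + 2055) + 504 = (42*((-5 - 13)*(-7)) + 2055) + 504 = (42*(-18*(-7)) + 2055) + 504 = (42*126 + 2055) + 504 = (5292 + 2055) + 504 = 7347 + 504 = 7851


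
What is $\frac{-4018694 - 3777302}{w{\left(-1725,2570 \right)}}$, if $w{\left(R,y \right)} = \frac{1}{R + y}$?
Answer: $-6587616620$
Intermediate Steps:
$\frac{-4018694 - 3777302}{w{\left(-1725,2570 \right)}} = \frac{-4018694 - 3777302}{\frac{1}{-1725 + 2570}} = \frac{-4018694 - 3777302}{\frac{1}{845}} = - 7795996 \frac{1}{\frac{1}{845}} = \left(-7795996\right) 845 = -6587616620$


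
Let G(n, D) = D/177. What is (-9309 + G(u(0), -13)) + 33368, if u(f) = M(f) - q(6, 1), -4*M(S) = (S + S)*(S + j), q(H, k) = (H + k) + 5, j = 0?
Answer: 4258430/177 ≈ 24059.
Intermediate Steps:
q(H, k) = 5 + H + k
M(S) = -S**2/2 (M(S) = -(S + S)*(S + 0)/4 = -2*S*S/4 = -S**2/2)
u(f) = -12 - f**2/2 (u(f) = -f**2/2 - (5 + 6 + 1) = -f**2/2 - 1*12 = -f**2/2 - 12 = -12 - f**2/2)
G(n, D) = D/177 (G(n, D) = D*(1/177) = D/177)
(-9309 + G(u(0), -13)) + 33368 = (-9309 + (1/177)*(-13)) + 33368 = (-9309 - 13/177) + 33368 = -1647706/177 + 33368 = 4258430/177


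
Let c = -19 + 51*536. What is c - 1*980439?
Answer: -953122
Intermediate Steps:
c = 27317 (c = -19 + 27336 = 27317)
c - 1*980439 = 27317 - 1*980439 = 27317 - 980439 = -953122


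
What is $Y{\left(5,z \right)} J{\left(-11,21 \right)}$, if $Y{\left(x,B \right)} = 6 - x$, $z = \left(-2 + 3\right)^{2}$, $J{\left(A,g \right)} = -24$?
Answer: $-24$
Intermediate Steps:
$z = 1$ ($z = 1^{2} = 1$)
$Y{\left(5,z \right)} J{\left(-11,21 \right)} = \left(6 - 5\right) \left(-24\right) = 1 \left(-24\right) = -24$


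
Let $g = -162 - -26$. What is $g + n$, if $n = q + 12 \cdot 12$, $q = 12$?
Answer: $20$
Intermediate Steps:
$n = 156$ ($n = 12 + 12 \cdot 12 = 12 + 144 = 156$)
$g = -136$ ($g = -162 + 26 = -136$)
$g + n = -136 + 156 = 20$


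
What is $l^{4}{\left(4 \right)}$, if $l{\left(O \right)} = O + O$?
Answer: $4096$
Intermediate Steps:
$l{\left(O \right)} = 2 O$
$l^{4}{\left(4 \right)} = \left(2 \cdot 4\right)^{4} = 8^{4} = 4096$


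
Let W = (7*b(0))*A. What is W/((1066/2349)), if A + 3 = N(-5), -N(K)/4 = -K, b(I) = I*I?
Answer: 0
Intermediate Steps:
b(I) = I²
N(K) = 4*K (N(K) = -(-4)*K = 4*K)
A = -23 (A = -3 + 4*(-5) = -3 - 20 = -23)
W = 0 (W = (7*0²)*(-23) = (7*0)*(-23) = 0*(-23) = 0)
W/((1066/2349)) = 0/((1066/2349)) = 0/((1066*(1/2349))) = 0/(1066/2349) = 0*(2349/1066) = 0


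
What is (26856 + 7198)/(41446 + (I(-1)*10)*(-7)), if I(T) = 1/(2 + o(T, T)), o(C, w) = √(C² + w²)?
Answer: 704509152/855985463 - 595945*√2/855985463 ≈ 0.82205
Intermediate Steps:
I(T) = 1/(2 + √2*√(T²)) (I(T) = 1/(2 + √(T² + T²)) = 1/(2 + √(2*T²)) = 1/(2 + √2*√(T²)))
(26856 + 7198)/(41446 + (I(-1)*10)*(-7)) = (26856 + 7198)/(41446 + (10/(2 + √2*√((-1)²)))*(-7)) = 34054/(41446 + (10/(2 + √2*√1))*(-7)) = 34054/(41446 + (10/(2 + √2*1))*(-7)) = 34054/(41446 + (10/(2 + √2))*(-7)) = 34054/(41446 - 70/(2 + √2))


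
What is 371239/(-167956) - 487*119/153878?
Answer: -33429534455/12922366684 ≈ -2.5870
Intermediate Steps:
371239/(-167956) - 487*119/153878 = 371239*(-1/167956) - 57953*1/153878 = -371239/167956 - 57953/153878 = -33429534455/12922366684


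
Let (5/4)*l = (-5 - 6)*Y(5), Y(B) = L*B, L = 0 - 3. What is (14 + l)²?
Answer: 21316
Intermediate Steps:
L = -3
Y(B) = -3*B
l = 132 (l = 4*((-5 - 6)*(-3*5))/5 = 4*(-11*(-15))/5 = (⅘)*165 = 132)
(14 + l)² = (14 + 132)² = 146² = 21316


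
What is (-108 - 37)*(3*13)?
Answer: -5655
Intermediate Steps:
(-108 - 37)*(3*13) = -145*39 = -5655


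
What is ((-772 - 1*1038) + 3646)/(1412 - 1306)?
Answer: 918/53 ≈ 17.321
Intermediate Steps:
((-772 - 1*1038) + 3646)/(1412 - 1306) = ((-772 - 1038) + 3646)/106 = (-1810 + 3646)*(1/106) = 1836*(1/106) = 918/53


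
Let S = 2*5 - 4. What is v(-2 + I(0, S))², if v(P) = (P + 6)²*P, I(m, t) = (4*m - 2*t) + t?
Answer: 1024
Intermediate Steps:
S = 6 (S = 10 - 4 = 6)
I(m, t) = -t + 4*m (I(m, t) = (-2*t + 4*m) + t = -t + 4*m)
v(P) = P*(6 + P)² (v(P) = (6 + P)²*P = P*(6 + P)²)
v(-2 + I(0, S))² = ((-2 + (-1*6 + 4*0))*(6 + (-2 + (-1*6 + 4*0)))²)² = ((-2 + (-6 + 0))*(6 + (-2 + (-6 + 0)))²)² = ((-2 - 6)*(6 + (-2 - 6))²)² = (-8*(6 - 8)²)² = (-8*(-2)²)² = (-8*4)² = (-32)² = 1024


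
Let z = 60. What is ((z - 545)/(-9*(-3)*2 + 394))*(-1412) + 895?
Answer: 271445/112 ≈ 2423.6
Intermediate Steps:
((z - 545)/(-9*(-3)*2 + 394))*(-1412) + 895 = ((60 - 545)/(-9*(-3)*2 + 394))*(-1412) + 895 = -485/(27*2 + 394)*(-1412) + 895 = -485/(54 + 394)*(-1412) + 895 = -485/448*(-1412) + 895 = 171205/112 + 895 = 271445/112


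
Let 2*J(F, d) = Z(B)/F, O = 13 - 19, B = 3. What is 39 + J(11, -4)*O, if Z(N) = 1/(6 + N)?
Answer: 1286/33 ≈ 38.970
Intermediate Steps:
O = -6
J(F, d) = 1/(18*F) (J(F, d) = (1/((6 + 3)*F))/2 = (1/(9*F))/2 = 1/(18*F))
39 + J(11, -4)*O = 39 + ((1/18)/11)*(-6) = 39 + ((1/18)*(1/11))*(-6) = 39 + (1/198)*(-6) = 39 - 1/33 = 1286/33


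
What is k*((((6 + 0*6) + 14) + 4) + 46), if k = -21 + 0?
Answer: -1470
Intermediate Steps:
k = -21
k*((((6 + 0*6) + 14) + 4) + 46) = -21*((((6 + 0*6) + 14) + 4) + 46) = -21*((((6 + 0) + 14) + 4) + 46) = -21*(((6 + 14) + 4) + 46) = -21*((20 + 4) + 46) = -21*(24 + 46) = -21*70 = -1470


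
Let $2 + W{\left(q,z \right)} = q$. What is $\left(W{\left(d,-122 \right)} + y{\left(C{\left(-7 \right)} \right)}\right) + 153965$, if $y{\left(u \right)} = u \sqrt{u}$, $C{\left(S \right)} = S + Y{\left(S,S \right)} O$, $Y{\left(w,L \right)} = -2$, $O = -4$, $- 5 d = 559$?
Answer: $\frac{769261}{5} \approx 1.5385 \cdot 10^{5}$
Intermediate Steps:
$d = - \frac{559}{5}$ ($d = \left(- \frac{1}{5}\right) 559 = - \frac{559}{5} \approx -111.8$)
$W{\left(q,z \right)} = -2 + q$
$C{\left(S \right)} = 8 + S$ ($C{\left(S \right)} = S - -8 = S + 8 = 8 + S$)
$y{\left(u \right)} = u^{\frac{3}{2}}$
$\left(W{\left(d,-122 \right)} + y{\left(C{\left(-7 \right)} \right)}\right) + 153965 = \left(\left(-2 - \frac{559}{5}\right) + \left(8 - 7\right)^{\frac{3}{2}}\right) + 153965 = \left(- \frac{569}{5} + 1^{\frac{3}{2}}\right) + 153965 = \left(- \frac{569}{5} + 1\right) + 153965 = - \frac{564}{5} + 153965 = \frac{769261}{5}$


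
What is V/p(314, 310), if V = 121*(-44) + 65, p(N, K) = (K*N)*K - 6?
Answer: -5259/30175394 ≈ -0.00017428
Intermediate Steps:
p(N, K) = -6 + N*K² (p(N, K) = N*K² - 6 = -6 + N*K²)
V = -5259 (V = -5324 + 65 = -5259)
V/p(314, 310) = -5259/(-6 + 314*310²) = -5259/(-6 + 314*96100) = -5259/(-6 + 30175400) = -5259/30175394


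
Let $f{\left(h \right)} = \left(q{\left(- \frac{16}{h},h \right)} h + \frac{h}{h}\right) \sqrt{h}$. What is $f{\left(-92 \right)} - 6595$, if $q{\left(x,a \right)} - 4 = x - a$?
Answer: $-6595 - 17694 i \sqrt{23} \approx -6595.0 - 84858.0 i$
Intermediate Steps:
$q{\left(x,a \right)} = 4 + x - a$ ($q{\left(x,a \right)} = 4 - \left(a - x\right) = 4 + x - a$)
$f{\left(h \right)} = \sqrt{h} \left(1 + h \left(4 - h - \frac{16}{h}\right)\right)$ ($f{\left(h \right)} = \left(\left(4 - \frac{16}{h} - h\right) h + \frac{h}{h}\right) \sqrt{h} = \left(\left(4 - h - \frac{16}{h}\right) h + 1\right) \sqrt{h} = \left(h \left(4 - h - \frac{16}{h}\right) + 1\right) \sqrt{h} = \left(1 + h \left(4 - h - \frac{16}{h}\right)\right) \sqrt{h} = \sqrt{h} \left(1 + h \left(4 - h - \frac{16}{h}\right)\right)$)
$f{\left(-92 \right)} - 6595 = \sqrt{-92} \left(-15 - - 92 \left(-4 - 92\right)\right) - 6595 = 2 i \sqrt{23} \left(-15 - \left(-92\right) \left(-96\right)\right) - 6595 = 2 i \sqrt{23} \left(-15 - 8832\right) - 6595 = 2 i \sqrt{23} \left(-8847\right) - 6595 = - 17694 i \sqrt{23} - 6595 = -6595 - 17694 i \sqrt{23}$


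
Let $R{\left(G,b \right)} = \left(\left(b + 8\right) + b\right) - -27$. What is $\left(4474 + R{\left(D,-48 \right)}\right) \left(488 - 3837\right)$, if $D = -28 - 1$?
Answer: $-14779137$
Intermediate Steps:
$D = -29$
$R{\left(G,b \right)} = 35 + 2 b$ ($R{\left(G,b \right)} = \left(\left(8 + b\right) + b\right) + 27 = \left(8 + 2 b\right) + 27 = 35 + 2 b$)
$\left(4474 + R{\left(D,-48 \right)}\right) \left(488 - 3837\right) = \left(4474 + \left(35 + 2 \left(-48\right)\right)\right) \left(488 - 3837\right) = \left(4474 + \left(35 - 96\right)\right) \left(-3349\right) = \left(4474 - 61\right) \left(-3349\right) = 4413 \left(-3349\right) = -14779137$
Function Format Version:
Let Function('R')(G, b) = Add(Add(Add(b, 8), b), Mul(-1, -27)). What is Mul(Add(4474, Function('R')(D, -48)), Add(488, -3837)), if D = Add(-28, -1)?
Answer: -14779137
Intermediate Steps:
D = -29
Function('R')(G, b) = Add(35, Mul(2, b)) (Function('R')(G, b) = Add(Add(Add(8, b), b), 27) = Add(Add(8, Mul(2, b)), 27) = Add(35, Mul(2, b)))
Mul(Add(4474, Function('R')(D, -48)), Add(488, -3837)) = Mul(Add(4474, Add(35, Mul(2, -48))), Add(488, -3837)) = Mul(Add(4474, Add(35, -96)), -3349) = Mul(Add(4474, -61), -3349) = Mul(4413, -3349) = -14779137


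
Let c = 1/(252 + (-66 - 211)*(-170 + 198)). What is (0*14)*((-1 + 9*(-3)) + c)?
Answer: 0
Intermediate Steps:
c = -1/7504 (c = 1/(252 - 277*28) = 1/(252 - 7756) = 1/(-7504) = -1/7504 ≈ -0.00013326)
(0*14)*((-1 + 9*(-3)) + c) = (0*14)*((-1 + 9*(-3)) - 1/7504) = 0*((-1 - 27) - 1/7504) = 0*(-28 - 1/7504) = 0*(-210113/7504) = 0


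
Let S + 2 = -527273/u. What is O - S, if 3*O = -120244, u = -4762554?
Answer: -190880516557/4762554 ≈ -40079.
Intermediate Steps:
O = -120244/3 (O = (⅓)*(-120244) = -120244/3 ≈ -40081.)
S = -8997835/4762554 (S = -2 - 527273/(-4762554) = -2 - 527273*(-1/4762554) = -2 + 527273/4762554 = -8997835/4762554 ≈ -1.8893)
O - S = -120244/3 - 1*(-8997835/4762554) = -120244/3 + 8997835/4762554 = -190880516557/4762554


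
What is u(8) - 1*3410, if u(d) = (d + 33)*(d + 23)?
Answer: -2139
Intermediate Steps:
u(d) = (23 + d)*(33 + d) (u(d) = (33 + d)*(23 + d) = (23 + d)*(33 + d))
u(8) - 1*3410 = (759 + 8**2 + 56*8) - 1*3410 = (759 + 64 + 448) - 3410 = 1271 - 3410 = -2139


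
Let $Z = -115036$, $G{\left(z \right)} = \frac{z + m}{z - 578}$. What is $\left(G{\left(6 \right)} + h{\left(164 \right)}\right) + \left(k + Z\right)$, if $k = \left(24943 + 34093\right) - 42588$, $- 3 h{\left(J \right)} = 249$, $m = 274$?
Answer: $- \frac{14110023}{143} \approx -98672.0$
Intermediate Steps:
$h{\left(J \right)} = -83$ ($h{\left(J \right)} = \left(- \frac{1}{3}\right) 249 = -83$)
$G{\left(z \right)} = \frac{274 + z}{-578 + z}$ ($G{\left(z \right)} = \frac{z + 274}{z - 578} = \frac{274 + z}{-578 + z}$)
$k = 16448$ ($k = 59036 - 42588 = 16448$)
$\left(G{\left(6 \right)} + h{\left(164 \right)}\right) + \left(k + Z\right) = \left(\frac{274 + 6}{-578 + 6} - 83\right) + \left(16448 - 115036\right) = \left(\frac{1}{-572} \cdot 280 - 83\right) - 98588 = \left(\left(- \frac{1}{572}\right) 280 - 83\right) - 98588 = \left(- \frac{70}{143} - 83\right) - 98588 = - \frac{11939}{143} - 98588 = - \frac{14110023}{143}$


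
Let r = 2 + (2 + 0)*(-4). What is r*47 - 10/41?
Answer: -11572/41 ≈ -282.24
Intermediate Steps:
r = -6 (r = 2 + 2*(-4) = 2 - 8 = -6)
r*47 - 10/41 = -6*47 - 10/41 = -282 - 10*1/41 = -282 - 10/41 = -11572/41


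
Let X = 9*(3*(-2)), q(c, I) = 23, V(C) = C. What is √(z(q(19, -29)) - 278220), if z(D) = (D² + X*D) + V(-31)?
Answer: 18*I*√861 ≈ 528.17*I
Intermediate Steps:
X = -54 (X = 9*(-6) = -54)
z(D) = -31 + D² - 54*D (z(D) = (D² - 54*D) - 31 = -31 + D² - 54*D)
√(z(q(19, -29)) - 278220) = √((-31 + 23² - 54*23) - 278220) = √((-31 + 529 - 1242) - 278220) = √(-744 - 278220) = √(-278964) = 18*I*√861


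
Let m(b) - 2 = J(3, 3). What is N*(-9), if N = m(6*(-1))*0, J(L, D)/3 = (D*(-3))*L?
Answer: 0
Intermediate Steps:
J(L, D) = -9*D*L (J(L, D) = 3*((D*(-3))*L) = 3*((-3*D)*L) = 3*(-3*D*L) = -9*D*L)
m(b) = -79 (m(b) = 2 - 9*3*3 = 2 - 81 = -79)
N = 0 (N = -79*0 = 0)
N*(-9) = 0*(-9) = 0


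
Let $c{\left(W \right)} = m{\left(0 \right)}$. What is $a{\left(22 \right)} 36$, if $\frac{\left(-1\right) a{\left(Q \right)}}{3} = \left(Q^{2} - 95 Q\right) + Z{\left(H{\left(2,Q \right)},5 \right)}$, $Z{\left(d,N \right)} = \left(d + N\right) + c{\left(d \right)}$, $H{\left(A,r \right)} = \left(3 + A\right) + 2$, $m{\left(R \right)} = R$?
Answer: $172152$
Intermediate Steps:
$H{\left(A,r \right)} = 5 + A$
$c{\left(W \right)} = 0$
$Z{\left(d,N \right)} = N + d$ ($Z{\left(d,N \right)} = \left(d + N\right) + 0 = \left(N + d\right) + 0 = N + d$)
$a{\left(Q \right)} = -36 - 3 Q^{2} + 285 Q$ ($a{\left(Q \right)} = - 3 \left(\left(Q^{2} - 95 Q\right) + \left(5 + \left(5 + 2\right)\right)\right) = - 3 \left(\left(Q^{2} - 95 Q\right) + \left(5 + 7\right)\right) = - 3 \left(\left(Q^{2} - 95 Q\right) + 12\right) = - 3 \left(12 + Q^{2} - 95 Q\right) = -36 - 3 Q^{2} + 285 Q$)
$a{\left(22 \right)} 36 = \left(-36 - 3 \cdot 22^{2} + 285 \cdot 22\right) 36 = \left(-36 - 1452 + 6270\right) 36 = 4782 \cdot 36 = 172152$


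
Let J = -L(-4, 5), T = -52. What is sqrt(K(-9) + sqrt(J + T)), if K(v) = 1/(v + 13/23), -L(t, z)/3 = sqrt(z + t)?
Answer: sqrt(-4462 + 263452*I)/194 ≈ 1.8551 + 1.8867*I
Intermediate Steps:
L(t, z) = -3*sqrt(t + z) (L(t, z) = -3*sqrt(z + t) = -3*sqrt(t + z))
K(v) = 1/(13/23 + v) (K(v) = 1/(v + 13*(1/23)) = 1/(v + 13/23) = 1/(13/23 + v))
J = 3 (J = -(-3)*sqrt(-4 + 5) = -(-3)*sqrt(1) = -(-3) = -1*(-3) = 3)
sqrt(K(-9) + sqrt(J + T)) = sqrt(23/(13 + 23*(-9)) + sqrt(3 - 52)) = sqrt(23/(13 - 207) + sqrt(-49)) = sqrt(23/(-194) + 7*I) = sqrt(23*(-1/194) + 7*I) = sqrt(-23/194 + 7*I)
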